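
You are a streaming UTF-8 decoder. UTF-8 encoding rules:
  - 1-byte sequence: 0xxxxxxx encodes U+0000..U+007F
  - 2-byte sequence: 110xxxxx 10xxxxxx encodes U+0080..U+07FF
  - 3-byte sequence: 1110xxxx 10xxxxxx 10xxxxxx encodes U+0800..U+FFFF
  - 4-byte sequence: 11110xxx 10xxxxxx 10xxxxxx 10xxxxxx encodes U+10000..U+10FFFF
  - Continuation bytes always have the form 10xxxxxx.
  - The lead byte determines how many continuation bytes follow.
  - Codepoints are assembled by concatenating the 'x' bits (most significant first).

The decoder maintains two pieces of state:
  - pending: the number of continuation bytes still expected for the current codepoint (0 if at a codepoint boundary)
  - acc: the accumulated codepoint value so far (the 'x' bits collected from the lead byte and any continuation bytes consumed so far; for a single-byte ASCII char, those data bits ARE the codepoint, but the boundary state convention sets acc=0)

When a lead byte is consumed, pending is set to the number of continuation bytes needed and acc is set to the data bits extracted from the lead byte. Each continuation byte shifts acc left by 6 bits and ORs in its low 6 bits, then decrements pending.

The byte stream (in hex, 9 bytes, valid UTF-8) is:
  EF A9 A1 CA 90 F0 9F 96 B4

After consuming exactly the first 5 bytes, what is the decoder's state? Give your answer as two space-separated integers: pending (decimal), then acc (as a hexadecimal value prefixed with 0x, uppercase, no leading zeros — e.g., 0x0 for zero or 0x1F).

Answer: 0 0x290

Derivation:
Byte[0]=EF: 3-byte lead. pending=2, acc=0xF
Byte[1]=A9: continuation. acc=(acc<<6)|0x29=0x3E9, pending=1
Byte[2]=A1: continuation. acc=(acc<<6)|0x21=0xFA61, pending=0
Byte[3]=CA: 2-byte lead. pending=1, acc=0xA
Byte[4]=90: continuation. acc=(acc<<6)|0x10=0x290, pending=0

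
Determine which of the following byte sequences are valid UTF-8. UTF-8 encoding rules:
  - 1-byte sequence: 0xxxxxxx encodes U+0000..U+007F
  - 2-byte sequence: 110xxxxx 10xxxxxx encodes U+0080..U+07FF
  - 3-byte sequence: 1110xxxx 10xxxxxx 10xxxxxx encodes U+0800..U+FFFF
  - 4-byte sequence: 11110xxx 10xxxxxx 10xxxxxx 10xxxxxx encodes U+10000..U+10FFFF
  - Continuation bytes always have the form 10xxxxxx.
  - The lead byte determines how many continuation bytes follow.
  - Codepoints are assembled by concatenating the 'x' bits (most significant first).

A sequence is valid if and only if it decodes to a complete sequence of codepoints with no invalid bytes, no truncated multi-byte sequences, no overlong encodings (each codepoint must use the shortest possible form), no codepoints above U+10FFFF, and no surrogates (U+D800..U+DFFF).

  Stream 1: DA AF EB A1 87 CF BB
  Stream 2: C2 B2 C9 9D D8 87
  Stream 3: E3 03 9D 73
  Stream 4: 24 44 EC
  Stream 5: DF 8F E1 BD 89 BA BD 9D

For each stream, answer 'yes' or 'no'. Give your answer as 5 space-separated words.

Stream 1: decodes cleanly. VALID
Stream 2: decodes cleanly. VALID
Stream 3: error at byte offset 1. INVALID
Stream 4: error at byte offset 3. INVALID
Stream 5: error at byte offset 5. INVALID

Answer: yes yes no no no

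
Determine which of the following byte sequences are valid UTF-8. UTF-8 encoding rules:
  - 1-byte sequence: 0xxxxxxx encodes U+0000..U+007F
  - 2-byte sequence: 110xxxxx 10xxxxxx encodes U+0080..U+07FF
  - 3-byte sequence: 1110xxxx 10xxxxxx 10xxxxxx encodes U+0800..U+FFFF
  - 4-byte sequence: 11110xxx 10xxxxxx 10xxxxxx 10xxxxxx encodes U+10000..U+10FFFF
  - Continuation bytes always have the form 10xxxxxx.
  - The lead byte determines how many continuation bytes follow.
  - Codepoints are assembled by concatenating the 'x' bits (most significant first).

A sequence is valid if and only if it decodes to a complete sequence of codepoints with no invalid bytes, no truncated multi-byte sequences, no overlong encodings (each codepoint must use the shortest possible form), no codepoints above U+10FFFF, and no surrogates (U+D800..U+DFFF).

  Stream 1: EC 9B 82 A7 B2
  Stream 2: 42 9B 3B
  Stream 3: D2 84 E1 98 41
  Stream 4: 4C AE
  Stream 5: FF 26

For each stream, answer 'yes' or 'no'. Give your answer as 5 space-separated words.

Stream 1: error at byte offset 3. INVALID
Stream 2: error at byte offset 1. INVALID
Stream 3: error at byte offset 4. INVALID
Stream 4: error at byte offset 1. INVALID
Stream 5: error at byte offset 0. INVALID

Answer: no no no no no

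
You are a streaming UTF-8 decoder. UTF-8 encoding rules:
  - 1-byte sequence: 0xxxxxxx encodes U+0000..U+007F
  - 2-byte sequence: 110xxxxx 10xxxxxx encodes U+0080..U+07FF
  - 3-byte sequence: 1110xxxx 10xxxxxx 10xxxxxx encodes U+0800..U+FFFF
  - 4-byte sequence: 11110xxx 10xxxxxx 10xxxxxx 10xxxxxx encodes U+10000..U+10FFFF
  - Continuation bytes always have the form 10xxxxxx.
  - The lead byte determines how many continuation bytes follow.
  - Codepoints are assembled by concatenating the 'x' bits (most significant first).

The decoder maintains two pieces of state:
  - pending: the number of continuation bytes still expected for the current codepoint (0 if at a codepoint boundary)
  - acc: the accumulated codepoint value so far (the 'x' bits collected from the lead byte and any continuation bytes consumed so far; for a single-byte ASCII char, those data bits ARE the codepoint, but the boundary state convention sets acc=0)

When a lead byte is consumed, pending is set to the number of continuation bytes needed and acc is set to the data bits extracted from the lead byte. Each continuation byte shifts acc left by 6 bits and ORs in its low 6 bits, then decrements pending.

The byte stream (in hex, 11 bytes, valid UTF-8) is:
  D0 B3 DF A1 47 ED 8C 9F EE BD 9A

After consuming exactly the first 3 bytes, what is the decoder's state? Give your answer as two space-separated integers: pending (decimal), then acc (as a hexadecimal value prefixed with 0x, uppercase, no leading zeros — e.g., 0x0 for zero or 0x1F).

Byte[0]=D0: 2-byte lead. pending=1, acc=0x10
Byte[1]=B3: continuation. acc=(acc<<6)|0x33=0x433, pending=0
Byte[2]=DF: 2-byte lead. pending=1, acc=0x1F

Answer: 1 0x1F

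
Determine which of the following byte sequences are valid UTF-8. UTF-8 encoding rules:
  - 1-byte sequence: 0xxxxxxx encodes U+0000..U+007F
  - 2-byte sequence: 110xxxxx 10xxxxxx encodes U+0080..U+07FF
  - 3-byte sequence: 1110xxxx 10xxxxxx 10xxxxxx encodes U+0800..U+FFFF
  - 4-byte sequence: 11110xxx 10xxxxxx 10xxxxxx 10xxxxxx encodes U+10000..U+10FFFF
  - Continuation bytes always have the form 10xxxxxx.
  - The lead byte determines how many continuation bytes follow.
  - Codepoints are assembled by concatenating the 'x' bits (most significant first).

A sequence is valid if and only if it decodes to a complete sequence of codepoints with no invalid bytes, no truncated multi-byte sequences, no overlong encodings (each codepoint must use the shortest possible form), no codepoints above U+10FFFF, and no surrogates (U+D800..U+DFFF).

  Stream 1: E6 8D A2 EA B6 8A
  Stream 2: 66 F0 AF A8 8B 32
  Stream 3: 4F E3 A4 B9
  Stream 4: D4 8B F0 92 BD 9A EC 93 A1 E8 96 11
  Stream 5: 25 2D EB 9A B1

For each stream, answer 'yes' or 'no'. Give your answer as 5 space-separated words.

Stream 1: decodes cleanly. VALID
Stream 2: decodes cleanly. VALID
Stream 3: decodes cleanly. VALID
Stream 4: error at byte offset 11. INVALID
Stream 5: decodes cleanly. VALID

Answer: yes yes yes no yes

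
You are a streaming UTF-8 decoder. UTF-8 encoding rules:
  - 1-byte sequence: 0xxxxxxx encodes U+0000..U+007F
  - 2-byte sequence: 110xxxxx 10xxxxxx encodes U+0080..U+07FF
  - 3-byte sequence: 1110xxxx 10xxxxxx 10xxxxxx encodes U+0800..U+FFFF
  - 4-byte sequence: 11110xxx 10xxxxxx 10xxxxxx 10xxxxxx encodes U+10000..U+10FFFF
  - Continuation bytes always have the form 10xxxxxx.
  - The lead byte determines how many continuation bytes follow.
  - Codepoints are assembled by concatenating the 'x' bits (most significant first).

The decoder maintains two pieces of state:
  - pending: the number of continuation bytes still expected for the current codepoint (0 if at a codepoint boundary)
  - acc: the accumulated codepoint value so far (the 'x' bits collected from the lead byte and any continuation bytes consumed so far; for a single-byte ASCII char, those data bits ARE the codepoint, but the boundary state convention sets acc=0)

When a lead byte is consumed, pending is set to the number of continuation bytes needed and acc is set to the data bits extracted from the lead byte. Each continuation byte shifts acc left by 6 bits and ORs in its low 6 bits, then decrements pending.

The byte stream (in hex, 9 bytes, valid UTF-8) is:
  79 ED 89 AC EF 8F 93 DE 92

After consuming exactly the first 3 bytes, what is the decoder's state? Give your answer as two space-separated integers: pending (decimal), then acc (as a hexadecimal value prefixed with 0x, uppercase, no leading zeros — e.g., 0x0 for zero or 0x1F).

Answer: 1 0x349

Derivation:
Byte[0]=79: 1-byte. pending=0, acc=0x0
Byte[1]=ED: 3-byte lead. pending=2, acc=0xD
Byte[2]=89: continuation. acc=(acc<<6)|0x09=0x349, pending=1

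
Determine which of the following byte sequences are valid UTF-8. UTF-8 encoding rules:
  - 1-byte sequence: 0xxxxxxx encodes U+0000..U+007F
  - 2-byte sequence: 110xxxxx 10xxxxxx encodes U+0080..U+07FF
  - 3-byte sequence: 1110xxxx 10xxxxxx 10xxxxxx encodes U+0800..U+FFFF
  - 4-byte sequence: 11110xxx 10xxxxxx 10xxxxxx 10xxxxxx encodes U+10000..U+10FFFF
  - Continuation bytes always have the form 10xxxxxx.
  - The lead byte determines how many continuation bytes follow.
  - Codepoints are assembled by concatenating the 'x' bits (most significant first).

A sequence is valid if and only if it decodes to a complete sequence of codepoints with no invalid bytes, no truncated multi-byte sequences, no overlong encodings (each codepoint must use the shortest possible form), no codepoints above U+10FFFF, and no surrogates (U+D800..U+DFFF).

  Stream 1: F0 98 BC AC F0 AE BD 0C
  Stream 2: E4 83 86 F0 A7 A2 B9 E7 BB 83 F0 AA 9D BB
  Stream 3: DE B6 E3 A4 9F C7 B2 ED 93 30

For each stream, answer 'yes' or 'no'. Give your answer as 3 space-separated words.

Answer: no yes no

Derivation:
Stream 1: error at byte offset 7. INVALID
Stream 2: decodes cleanly. VALID
Stream 3: error at byte offset 9. INVALID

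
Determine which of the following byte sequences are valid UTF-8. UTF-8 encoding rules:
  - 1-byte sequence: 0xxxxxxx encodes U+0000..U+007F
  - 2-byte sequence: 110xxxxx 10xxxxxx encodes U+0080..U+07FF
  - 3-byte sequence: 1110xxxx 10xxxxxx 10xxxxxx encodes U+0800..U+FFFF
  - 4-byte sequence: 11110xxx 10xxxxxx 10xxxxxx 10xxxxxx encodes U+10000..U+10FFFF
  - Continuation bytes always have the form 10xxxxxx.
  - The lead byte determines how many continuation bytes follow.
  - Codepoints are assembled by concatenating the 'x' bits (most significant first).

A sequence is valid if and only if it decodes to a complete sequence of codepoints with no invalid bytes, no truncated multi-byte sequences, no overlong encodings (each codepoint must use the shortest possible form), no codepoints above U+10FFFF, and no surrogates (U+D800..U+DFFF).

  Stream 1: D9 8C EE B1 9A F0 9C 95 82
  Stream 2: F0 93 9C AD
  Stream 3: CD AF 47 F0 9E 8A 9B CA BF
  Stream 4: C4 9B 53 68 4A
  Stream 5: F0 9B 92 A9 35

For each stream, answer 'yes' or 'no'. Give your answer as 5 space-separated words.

Stream 1: decodes cleanly. VALID
Stream 2: decodes cleanly. VALID
Stream 3: decodes cleanly. VALID
Stream 4: decodes cleanly. VALID
Stream 5: decodes cleanly. VALID

Answer: yes yes yes yes yes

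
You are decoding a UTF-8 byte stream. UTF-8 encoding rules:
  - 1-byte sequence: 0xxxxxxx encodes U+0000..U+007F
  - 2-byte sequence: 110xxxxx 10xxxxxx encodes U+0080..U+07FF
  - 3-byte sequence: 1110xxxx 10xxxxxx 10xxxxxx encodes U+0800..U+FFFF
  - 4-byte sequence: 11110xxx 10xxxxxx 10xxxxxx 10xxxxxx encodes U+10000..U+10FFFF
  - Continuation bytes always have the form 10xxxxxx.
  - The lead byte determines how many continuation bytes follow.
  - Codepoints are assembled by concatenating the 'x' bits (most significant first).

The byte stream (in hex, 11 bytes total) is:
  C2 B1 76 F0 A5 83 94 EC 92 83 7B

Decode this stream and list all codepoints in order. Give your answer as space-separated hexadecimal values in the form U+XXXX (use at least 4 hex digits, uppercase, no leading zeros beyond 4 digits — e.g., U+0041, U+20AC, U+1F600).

Answer: U+00B1 U+0076 U+250D4 U+C483 U+007B

Derivation:
Byte[0]=C2: 2-byte lead, need 1 cont bytes. acc=0x2
Byte[1]=B1: continuation. acc=(acc<<6)|0x31=0xB1
Completed: cp=U+00B1 (starts at byte 0)
Byte[2]=76: 1-byte ASCII. cp=U+0076
Byte[3]=F0: 4-byte lead, need 3 cont bytes. acc=0x0
Byte[4]=A5: continuation. acc=(acc<<6)|0x25=0x25
Byte[5]=83: continuation. acc=(acc<<6)|0x03=0x943
Byte[6]=94: continuation. acc=(acc<<6)|0x14=0x250D4
Completed: cp=U+250D4 (starts at byte 3)
Byte[7]=EC: 3-byte lead, need 2 cont bytes. acc=0xC
Byte[8]=92: continuation. acc=(acc<<6)|0x12=0x312
Byte[9]=83: continuation. acc=(acc<<6)|0x03=0xC483
Completed: cp=U+C483 (starts at byte 7)
Byte[10]=7B: 1-byte ASCII. cp=U+007B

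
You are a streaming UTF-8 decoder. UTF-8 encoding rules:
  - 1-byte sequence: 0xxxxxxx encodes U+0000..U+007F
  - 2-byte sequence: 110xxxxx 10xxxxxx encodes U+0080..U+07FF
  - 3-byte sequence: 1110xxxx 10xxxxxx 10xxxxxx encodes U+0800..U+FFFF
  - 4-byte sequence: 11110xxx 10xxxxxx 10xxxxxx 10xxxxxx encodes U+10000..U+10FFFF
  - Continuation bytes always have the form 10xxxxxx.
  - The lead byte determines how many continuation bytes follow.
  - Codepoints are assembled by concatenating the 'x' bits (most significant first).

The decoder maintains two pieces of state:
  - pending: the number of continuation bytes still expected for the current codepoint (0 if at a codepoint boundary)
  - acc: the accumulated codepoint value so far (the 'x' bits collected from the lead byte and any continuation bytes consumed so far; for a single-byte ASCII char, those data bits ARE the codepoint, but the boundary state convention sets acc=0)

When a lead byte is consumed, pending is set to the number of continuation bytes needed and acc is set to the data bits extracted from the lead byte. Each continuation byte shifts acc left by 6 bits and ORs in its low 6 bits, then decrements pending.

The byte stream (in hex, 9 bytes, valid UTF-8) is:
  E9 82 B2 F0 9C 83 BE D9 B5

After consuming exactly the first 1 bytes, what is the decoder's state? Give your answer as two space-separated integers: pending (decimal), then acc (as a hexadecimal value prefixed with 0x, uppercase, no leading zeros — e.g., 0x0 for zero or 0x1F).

Byte[0]=E9: 3-byte lead. pending=2, acc=0x9

Answer: 2 0x9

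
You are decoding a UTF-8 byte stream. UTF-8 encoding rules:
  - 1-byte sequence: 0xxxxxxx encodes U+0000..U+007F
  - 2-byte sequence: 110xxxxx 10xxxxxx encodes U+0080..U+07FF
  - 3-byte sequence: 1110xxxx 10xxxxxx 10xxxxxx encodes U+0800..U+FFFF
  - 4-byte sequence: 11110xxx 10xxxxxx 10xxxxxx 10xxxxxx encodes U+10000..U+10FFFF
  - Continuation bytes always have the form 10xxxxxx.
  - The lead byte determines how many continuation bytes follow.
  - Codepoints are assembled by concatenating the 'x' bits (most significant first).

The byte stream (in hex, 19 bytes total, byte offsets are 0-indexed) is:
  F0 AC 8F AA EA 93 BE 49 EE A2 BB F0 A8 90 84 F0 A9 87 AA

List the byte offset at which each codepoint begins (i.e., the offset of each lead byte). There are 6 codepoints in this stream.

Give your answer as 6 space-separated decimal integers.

Answer: 0 4 7 8 11 15

Derivation:
Byte[0]=F0: 4-byte lead, need 3 cont bytes. acc=0x0
Byte[1]=AC: continuation. acc=(acc<<6)|0x2C=0x2C
Byte[2]=8F: continuation. acc=(acc<<6)|0x0F=0xB0F
Byte[3]=AA: continuation. acc=(acc<<6)|0x2A=0x2C3EA
Completed: cp=U+2C3EA (starts at byte 0)
Byte[4]=EA: 3-byte lead, need 2 cont bytes. acc=0xA
Byte[5]=93: continuation. acc=(acc<<6)|0x13=0x293
Byte[6]=BE: continuation. acc=(acc<<6)|0x3E=0xA4FE
Completed: cp=U+A4FE (starts at byte 4)
Byte[7]=49: 1-byte ASCII. cp=U+0049
Byte[8]=EE: 3-byte lead, need 2 cont bytes. acc=0xE
Byte[9]=A2: continuation. acc=(acc<<6)|0x22=0x3A2
Byte[10]=BB: continuation. acc=(acc<<6)|0x3B=0xE8BB
Completed: cp=U+E8BB (starts at byte 8)
Byte[11]=F0: 4-byte lead, need 3 cont bytes. acc=0x0
Byte[12]=A8: continuation. acc=(acc<<6)|0x28=0x28
Byte[13]=90: continuation. acc=(acc<<6)|0x10=0xA10
Byte[14]=84: continuation. acc=(acc<<6)|0x04=0x28404
Completed: cp=U+28404 (starts at byte 11)
Byte[15]=F0: 4-byte lead, need 3 cont bytes. acc=0x0
Byte[16]=A9: continuation. acc=(acc<<6)|0x29=0x29
Byte[17]=87: continuation. acc=(acc<<6)|0x07=0xA47
Byte[18]=AA: continuation. acc=(acc<<6)|0x2A=0x291EA
Completed: cp=U+291EA (starts at byte 15)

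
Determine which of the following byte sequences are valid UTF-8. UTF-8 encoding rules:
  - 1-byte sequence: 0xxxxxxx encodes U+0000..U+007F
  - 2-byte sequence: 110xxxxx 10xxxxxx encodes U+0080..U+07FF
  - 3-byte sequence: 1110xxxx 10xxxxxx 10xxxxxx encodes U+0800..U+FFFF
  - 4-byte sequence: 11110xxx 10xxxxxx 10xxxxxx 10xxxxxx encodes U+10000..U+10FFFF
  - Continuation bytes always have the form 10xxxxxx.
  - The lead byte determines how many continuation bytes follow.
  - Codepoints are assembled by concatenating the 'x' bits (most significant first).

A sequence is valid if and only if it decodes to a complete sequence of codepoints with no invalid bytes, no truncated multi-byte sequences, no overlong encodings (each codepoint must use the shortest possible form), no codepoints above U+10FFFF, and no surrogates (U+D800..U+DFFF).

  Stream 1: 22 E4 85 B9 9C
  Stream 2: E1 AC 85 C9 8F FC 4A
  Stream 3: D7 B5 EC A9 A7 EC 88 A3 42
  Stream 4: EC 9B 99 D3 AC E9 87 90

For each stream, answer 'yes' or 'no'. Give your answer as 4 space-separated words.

Answer: no no yes yes

Derivation:
Stream 1: error at byte offset 4. INVALID
Stream 2: error at byte offset 5. INVALID
Stream 3: decodes cleanly. VALID
Stream 4: decodes cleanly. VALID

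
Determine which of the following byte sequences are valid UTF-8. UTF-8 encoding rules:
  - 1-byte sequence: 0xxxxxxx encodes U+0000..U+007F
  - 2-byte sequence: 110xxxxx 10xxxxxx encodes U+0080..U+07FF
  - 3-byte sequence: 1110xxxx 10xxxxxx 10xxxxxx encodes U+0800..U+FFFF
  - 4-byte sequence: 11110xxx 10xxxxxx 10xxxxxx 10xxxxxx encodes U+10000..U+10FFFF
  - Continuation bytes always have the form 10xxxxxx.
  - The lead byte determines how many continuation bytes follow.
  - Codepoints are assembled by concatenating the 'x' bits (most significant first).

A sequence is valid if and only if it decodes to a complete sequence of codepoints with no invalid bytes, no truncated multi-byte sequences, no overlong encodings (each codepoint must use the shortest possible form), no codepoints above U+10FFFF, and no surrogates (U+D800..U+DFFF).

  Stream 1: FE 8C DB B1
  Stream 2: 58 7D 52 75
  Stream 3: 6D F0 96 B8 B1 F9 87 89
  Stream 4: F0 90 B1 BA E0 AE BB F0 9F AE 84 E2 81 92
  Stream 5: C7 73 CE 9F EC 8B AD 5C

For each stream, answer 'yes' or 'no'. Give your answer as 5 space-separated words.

Answer: no yes no yes no

Derivation:
Stream 1: error at byte offset 0. INVALID
Stream 2: decodes cleanly. VALID
Stream 3: error at byte offset 5. INVALID
Stream 4: decodes cleanly. VALID
Stream 5: error at byte offset 1. INVALID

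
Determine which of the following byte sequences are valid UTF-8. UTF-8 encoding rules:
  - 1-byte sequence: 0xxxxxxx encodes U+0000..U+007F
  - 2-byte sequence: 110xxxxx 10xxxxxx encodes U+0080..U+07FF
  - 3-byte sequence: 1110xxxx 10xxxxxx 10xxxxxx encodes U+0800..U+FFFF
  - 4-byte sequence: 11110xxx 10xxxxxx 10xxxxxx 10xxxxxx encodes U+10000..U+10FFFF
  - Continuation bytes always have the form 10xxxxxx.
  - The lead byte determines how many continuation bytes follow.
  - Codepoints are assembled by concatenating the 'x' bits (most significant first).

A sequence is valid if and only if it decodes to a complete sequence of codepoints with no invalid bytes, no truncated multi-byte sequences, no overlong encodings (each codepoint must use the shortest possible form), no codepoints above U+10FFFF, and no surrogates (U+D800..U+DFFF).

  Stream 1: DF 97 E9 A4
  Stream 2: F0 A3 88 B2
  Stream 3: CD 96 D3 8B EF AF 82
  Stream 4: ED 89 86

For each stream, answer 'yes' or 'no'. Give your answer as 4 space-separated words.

Answer: no yes yes yes

Derivation:
Stream 1: error at byte offset 4. INVALID
Stream 2: decodes cleanly. VALID
Stream 3: decodes cleanly. VALID
Stream 4: decodes cleanly. VALID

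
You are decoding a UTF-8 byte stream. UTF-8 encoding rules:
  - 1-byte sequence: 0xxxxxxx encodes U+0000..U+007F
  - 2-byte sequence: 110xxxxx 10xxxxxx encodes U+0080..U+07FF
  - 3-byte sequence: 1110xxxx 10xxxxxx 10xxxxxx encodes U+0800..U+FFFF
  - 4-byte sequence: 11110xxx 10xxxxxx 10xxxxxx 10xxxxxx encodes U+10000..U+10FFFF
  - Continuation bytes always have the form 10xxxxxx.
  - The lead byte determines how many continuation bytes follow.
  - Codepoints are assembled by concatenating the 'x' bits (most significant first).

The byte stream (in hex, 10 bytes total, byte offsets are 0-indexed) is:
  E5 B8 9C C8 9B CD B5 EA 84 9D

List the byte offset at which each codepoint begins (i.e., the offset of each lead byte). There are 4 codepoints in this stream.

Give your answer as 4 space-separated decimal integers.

Answer: 0 3 5 7

Derivation:
Byte[0]=E5: 3-byte lead, need 2 cont bytes. acc=0x5
Byte[1]=B8: continuation. acc=(acc<<6)|0x38=0x178
Byte[2]=9C: continuation. acc=(acc<<6)|0x1C=0x5E1C
Completed: cp=U+5E1C (starts at byte 0)
Byte[3]=C8: 2-byte lead, need 1 cont bytes. acc=0x8
Byte[4]=9B: continuation. acc=(acc<<6)|0x1B=0x21B
Completed: cp=U+021B (starts at byte 3)
Byte[5]=CD: 2-byte lead, need 1 cont bytes. acc=0xD
Byte[6]=B5: continuation. acc=(acc<<6)|0x35=0x375
Completed: cp=U+0375 (starts at byte 5)
Byte[7]=EA: 3-byte lead, need 2 cont bytes. acc=0xA
Byte[8]=84: continuation. acc=(acc<<6)|0x04=0x284
Byte[9]=9D: continuation. acc=(acc<<6)|0x1D=0xA11D
Completed: cp=U+A11D (starts at byte 7)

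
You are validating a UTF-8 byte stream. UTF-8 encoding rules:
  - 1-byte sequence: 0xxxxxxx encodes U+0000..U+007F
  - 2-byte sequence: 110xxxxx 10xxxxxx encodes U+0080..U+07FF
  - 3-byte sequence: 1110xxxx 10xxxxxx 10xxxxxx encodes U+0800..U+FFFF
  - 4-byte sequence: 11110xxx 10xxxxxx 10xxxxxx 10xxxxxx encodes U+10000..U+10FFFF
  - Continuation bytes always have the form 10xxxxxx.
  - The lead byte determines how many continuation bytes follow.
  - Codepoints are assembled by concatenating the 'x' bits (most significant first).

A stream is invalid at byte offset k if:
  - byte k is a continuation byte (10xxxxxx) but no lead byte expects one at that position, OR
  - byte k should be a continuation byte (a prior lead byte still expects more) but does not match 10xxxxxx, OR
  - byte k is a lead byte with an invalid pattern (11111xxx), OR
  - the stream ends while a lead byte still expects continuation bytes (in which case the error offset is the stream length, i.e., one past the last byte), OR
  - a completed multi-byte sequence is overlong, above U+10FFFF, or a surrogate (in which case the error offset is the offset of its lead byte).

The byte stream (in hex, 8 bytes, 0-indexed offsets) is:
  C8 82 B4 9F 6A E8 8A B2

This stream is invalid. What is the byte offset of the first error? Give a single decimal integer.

Answer: 2

Derivation:
Byte[0]=C8: 2-byte lead, need 1 cont bytes. acc=0x8
Byte[1]=82: continuation. acc=(acc<<6)|0x02=0x202
Completed: cp=U+0202 (starts at byte 0)
Byte[2]=B4: INVALID lead byte (not 0xxx/110x/1110/11110)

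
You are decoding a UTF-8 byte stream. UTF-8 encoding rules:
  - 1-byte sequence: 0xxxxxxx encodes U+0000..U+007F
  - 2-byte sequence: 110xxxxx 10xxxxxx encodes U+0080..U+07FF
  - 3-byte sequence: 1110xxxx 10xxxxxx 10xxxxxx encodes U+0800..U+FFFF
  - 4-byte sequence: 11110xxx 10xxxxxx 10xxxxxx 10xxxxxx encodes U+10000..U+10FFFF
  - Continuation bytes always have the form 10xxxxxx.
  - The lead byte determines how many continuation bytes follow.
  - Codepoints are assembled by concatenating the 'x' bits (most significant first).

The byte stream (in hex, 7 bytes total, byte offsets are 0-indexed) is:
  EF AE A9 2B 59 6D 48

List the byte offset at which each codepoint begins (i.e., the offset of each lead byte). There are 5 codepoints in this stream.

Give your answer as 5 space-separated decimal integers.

Byte[0]=EF: 3-byte lead, need 2 cont bytes. acc=0xF
Byte[1]=AE: continuation. acc=(acc<<6)|0x2E=0x3EE
Byte[2]=A9: continuation. acc=(acc<<6)|0x29=0xFBA9
Completed: cp=U+FBA9 (starts at byte 0)
Byte[3]=2B: 1-byte ASCII. cp=U+002B
Byte[4]=59: 1-byte ASCII. cp=U+0059
Byte[5]=6D: 1-byte ASCII. cp=U+006D
Byte[6]=48: 1-byte ASCII. cp=U+0048

Answer: 0 3 4 5 6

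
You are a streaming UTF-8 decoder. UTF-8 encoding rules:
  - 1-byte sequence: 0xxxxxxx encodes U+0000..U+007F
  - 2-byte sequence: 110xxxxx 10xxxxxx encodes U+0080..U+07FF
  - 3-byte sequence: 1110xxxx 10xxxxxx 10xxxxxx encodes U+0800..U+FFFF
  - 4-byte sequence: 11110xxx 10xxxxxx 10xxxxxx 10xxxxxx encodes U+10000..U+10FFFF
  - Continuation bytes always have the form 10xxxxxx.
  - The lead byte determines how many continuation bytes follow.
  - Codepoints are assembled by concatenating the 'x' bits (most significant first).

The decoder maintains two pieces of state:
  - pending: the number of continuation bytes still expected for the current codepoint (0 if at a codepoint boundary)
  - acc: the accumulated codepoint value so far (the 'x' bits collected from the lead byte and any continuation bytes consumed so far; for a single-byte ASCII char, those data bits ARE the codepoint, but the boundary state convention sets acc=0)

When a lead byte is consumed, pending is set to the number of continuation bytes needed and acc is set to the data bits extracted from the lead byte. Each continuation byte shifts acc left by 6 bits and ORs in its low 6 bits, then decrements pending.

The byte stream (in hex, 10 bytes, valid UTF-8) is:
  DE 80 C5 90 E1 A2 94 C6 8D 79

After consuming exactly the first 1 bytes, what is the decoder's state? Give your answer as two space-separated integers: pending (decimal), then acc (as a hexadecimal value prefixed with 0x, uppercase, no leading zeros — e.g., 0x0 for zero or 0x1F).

Byte[0]=DE: 2-byte lead. pending=1, acc=0x1E

Answer: 1 0x1E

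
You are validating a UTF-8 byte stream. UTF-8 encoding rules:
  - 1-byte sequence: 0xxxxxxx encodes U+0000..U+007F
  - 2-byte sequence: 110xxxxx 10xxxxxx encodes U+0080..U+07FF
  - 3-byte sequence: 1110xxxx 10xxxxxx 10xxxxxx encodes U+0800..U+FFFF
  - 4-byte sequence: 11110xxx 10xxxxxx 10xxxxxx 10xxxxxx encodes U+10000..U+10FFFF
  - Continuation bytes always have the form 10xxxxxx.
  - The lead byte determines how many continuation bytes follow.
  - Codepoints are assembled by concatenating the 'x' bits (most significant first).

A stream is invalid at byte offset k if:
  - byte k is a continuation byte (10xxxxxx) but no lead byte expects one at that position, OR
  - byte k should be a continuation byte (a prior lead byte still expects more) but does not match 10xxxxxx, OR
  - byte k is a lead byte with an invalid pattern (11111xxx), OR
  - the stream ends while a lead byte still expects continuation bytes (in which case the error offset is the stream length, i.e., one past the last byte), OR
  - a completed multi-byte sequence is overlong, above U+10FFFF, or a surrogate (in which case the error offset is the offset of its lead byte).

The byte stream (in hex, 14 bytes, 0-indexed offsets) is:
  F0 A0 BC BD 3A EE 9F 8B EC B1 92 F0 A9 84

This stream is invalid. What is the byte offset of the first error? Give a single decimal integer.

Answer: 14

Derivation:
Byte[0]=F0: 4-byte lead, need 3 cont bytes. acc=0x0
Byte[1]=A0: continuation. acc=(acc<<6)|0x20=0x20
Byte[2]=BC: continuation. acc=(acc<<6)|0x3C=0x83C
Byte[3]=BD: continuation. acc=(acc<<6)|0x3D=0x20F3D
Completed: cp=U+20F3D (starts at byte 0)
Byte[4]=3A: 1-byte ASCII. cp=U+003A
Byte[5]=EE: 3-byte lead, need 2 cont bytes. acc=0xE
Byte[6]=9F: continuation. acc=(acc<<6)|0x1F=0x39F
Byte[7]=8B: continuation. acc=(acc<<6)|0x0B=0xE7CB
Completed: cp=U+E7CB (starts at byte 5)
Byte[8]=EC: 3-byte lead, need 2 cont bytes. acc=0xC
Byte[9]=B1: continuation. acc=(acc<<6)|0x31=0x331
Byte[10]=92: continuation. acc=(acc<<6)|0x12=0xCC52
Completed: cp=U+CC52 (starts at byte 8)
Byte[11]=F0: 4-byte lead, need 3 cont bytes. acc=0x0
Byte[12]=A9: continuation. acc=(acc<<6)|0x29=0x29
Byte[13]=84: continuation. acc=(acc<<6)|0x04=0xA44
Byte[14]: stream ended, expected continuation. INVALID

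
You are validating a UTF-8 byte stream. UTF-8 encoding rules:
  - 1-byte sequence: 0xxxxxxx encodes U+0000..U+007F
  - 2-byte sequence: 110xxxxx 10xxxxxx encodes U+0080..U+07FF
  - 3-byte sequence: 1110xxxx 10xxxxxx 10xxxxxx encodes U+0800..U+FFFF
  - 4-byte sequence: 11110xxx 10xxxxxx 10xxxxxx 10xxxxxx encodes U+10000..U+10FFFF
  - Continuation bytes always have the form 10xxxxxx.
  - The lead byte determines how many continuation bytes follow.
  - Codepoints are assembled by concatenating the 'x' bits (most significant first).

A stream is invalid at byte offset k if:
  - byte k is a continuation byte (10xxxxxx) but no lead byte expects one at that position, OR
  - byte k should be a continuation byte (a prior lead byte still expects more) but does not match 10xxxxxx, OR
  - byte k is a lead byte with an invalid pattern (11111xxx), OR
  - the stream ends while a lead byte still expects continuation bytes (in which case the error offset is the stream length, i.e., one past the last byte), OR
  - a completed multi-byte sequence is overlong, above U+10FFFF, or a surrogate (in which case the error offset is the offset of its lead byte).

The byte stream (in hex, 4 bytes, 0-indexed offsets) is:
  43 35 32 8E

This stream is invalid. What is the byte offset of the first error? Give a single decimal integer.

Answer: 3

Derivation:
Byte[0]=43: 1-byte ASCII. cp=U+0043
Byte[1]=35: 1-byte ASCII. cp=U+0035
Byte[2]=32: 1-byte ASCII. cp=U+0032
Byte[3]=8E: INVALID lead byte (not 0xxx/110x/1110/11110)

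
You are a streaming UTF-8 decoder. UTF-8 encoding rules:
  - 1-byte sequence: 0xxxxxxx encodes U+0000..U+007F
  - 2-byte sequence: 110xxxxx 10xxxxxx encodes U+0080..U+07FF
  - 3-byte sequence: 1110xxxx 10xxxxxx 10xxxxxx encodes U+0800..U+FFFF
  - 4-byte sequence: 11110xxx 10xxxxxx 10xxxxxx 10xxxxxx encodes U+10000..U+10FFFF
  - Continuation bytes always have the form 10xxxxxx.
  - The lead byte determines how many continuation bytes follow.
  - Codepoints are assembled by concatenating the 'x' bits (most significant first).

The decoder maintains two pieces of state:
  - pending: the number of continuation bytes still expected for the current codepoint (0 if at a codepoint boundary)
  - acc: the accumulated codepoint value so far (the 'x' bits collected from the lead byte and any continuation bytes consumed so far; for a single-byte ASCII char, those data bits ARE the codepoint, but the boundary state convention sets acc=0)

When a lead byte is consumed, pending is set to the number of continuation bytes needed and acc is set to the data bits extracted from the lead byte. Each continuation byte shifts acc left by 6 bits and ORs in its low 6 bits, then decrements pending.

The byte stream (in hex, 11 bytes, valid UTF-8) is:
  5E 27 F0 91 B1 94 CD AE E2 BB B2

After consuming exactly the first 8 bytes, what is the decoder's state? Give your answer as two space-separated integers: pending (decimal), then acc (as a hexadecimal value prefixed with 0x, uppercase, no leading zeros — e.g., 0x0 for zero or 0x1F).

Byte[0]=5E: 1-byte. pending=0, acc=0x0
Byte[1]=27: 1-byte. pending=0, acc=0x0
Byte[2]=F0: 4-byte lead. pending=3, acc=0x0
Byte[3]=91: continuation. acc=(acc<<6)|0x11=0x11, pending=2
Byte[4]=B1: continuation. acc=(acc<<6)|0x31=0x471, pending=1
Byte[5]=94: continuation. acc=(acc<<6)|0x14=0x11C54, pending=0
Byte[6]=CD: 2-byte lead. pending=1, acc=0xD
Byte[7]=AE: continuation. acc=(acc<<6)|0x2E=0x36E, pending=0

Answer: 0 0x36E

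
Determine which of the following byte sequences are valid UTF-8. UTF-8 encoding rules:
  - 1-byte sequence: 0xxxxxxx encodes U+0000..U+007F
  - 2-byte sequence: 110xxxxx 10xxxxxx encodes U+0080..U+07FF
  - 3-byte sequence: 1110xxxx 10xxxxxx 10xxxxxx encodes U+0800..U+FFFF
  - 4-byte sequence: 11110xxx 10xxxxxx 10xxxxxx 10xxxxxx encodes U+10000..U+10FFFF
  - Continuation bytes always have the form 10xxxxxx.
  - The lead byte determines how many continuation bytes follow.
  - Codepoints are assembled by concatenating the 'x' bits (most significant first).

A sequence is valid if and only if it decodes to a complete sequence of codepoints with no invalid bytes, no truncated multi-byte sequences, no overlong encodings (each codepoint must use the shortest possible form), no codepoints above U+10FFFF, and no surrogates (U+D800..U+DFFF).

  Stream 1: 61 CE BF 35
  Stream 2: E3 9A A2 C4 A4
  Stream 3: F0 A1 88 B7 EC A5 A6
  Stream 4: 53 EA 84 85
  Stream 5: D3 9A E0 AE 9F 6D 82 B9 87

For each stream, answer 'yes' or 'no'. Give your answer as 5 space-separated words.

Answer: yes yes yes yes no

Derivation:
Stream 1: decodes cleanly. VALID
Stream 2: decodes cleanly. VALID
Stream 3: decodes cleanly. VALID
Stream 4: decodes cleanly. VALID
Stream 5: error at byte offset 6. INVALID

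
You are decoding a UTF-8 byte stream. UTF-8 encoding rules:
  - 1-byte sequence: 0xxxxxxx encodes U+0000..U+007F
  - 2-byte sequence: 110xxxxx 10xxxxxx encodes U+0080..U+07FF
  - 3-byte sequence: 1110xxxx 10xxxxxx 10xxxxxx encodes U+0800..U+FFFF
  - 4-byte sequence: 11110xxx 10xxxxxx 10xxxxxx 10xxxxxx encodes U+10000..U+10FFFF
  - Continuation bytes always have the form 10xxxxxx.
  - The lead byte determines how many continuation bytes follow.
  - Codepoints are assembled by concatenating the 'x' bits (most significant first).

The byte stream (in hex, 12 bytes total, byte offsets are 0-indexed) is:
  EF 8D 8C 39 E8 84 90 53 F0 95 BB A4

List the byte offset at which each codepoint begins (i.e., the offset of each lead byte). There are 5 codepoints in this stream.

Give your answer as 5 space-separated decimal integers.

Byte[0]=EF: 3-byte lead, need 2 cont bytes. acc=0xF
Byte[1]=8D: continuation. acc=(acc<<6)|0x0D=0x3CD
Byte[2]=8C: continuation. acc=(acc<<6)|0x0C=0xF34C
Completed: cp=U+F34C (starts at byte 0)
Byte[3]=39: 1-byte ASCII. cp=U+0039
Byte[4]=E8: 3-byte lead, need 2 cont bytes. acc=0x8
Byte[5]=84: continuation. acc=(acc<<6)|0x04=0x204
Byte[6]=90: continuation. acc=(acc<<6)|0x10=0x8110
Completed: cp=U+8110 (starts at byte 4)
Byte[7]=53: 1-byte ASCII. cp=U+0053
Byte[8]=F0: 4-byte lead, need 3 cont bytes. acc=0x0
Byte[9]=95: continuation. acc=(acc<<6)|0x15=0x15
Byte[10]=BB: continuation. acc=(acc<<6)|0x3B=0x57B
Byte[11]=A4: continuation. acc=(acc<<6)|0x24=0x15EE4
Completed: cp=U+15EE4 (starts at byte 8)

Answer: 0 3 4 7 8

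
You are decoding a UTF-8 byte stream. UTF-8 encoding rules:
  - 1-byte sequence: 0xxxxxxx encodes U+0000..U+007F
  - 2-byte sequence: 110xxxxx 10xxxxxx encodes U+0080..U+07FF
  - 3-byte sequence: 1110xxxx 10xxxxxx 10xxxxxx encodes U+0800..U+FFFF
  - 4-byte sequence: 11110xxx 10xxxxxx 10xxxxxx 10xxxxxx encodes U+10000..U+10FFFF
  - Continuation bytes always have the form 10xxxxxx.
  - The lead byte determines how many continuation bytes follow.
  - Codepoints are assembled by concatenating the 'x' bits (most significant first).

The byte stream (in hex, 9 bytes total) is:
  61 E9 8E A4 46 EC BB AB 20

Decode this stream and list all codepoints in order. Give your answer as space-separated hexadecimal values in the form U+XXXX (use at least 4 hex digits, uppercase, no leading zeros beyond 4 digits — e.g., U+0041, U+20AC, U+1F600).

Byte[0]=61: 1-byte ASCII. cp=U+0061
Byte[1]=E9: 3-byte lead, need 2 cont bytes. acc=0x9
Byte[2]=8E: continuation. acc=(acc<<6)|0x0E=0x24E
Byte[3]=A4: continuation. acc=(acc<<6)|0x24=0x93A4
Completed: cp=U+93A4 (starts at byte 1)
Byte[4]=46: 1-byte ASCII. cp=U+0046
Byte[5]=EC: 3-byte lead, need 2 cont bytes. acc=0xC
Byte[6]=BB: continuation. acc=(acc<<6)|0x3B=0x33B
Byte[7]=AB: continuation. acc=(acc<<6)|0x2B=0xCEEB
Completed: cp=U+CEEB (starts at byte 5)
Byte[8]=20: 1-byte ASCII. cp=U+0020

Answer: U+0061 U+93A4 U+0046 U+CEEB U+0020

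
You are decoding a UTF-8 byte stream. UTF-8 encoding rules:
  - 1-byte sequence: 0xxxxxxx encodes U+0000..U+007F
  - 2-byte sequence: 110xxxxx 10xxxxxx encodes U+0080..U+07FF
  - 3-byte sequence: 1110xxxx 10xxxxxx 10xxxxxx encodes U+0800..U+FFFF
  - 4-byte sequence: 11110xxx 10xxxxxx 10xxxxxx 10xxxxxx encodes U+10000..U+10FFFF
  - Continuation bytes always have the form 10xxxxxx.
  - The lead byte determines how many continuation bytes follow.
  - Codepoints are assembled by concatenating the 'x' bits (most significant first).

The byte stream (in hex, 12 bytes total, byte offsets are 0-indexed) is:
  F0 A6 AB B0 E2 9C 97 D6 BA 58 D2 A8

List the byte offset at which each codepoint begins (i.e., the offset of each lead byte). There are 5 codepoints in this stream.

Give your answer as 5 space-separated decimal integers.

Answer: 0 4 7 9 10

Derivation:
Byte[0]=F0: 4-byte lead, need 3 cont bytes. acc=0x0
Byte[1]=A6: continuation. acc=(acc<<6)|0x26=0x26
Byte[2]=AB: continuation. acc=(acc<<6)|0x2B=0x9AB
Byte[3]=B0: continuation. acc=(acc<<6)|0x30=0x26AF0
Completed: cp=U+26AF0 (starts at byte 0)
Byte[4]=E2: 3-byte lead, need 2 cont bytes. acc=0x2
Byte[5]=9C: continuation. acc=(acc<<6)|0x1C=0x9C
Byte[6]=97: continuation. acc=(acc<<6)|0x17=0x2717
Completed: cp=U+2717 (starts at byte 4)
Byte[7]=D6: 2-byte lead, need 1 cont bytes. acc=0x16
Byte[8]=BA: continuation. acc=(acc<<6)|0x3A=0x5BA
Completed: cp=U+05BA (starts at byte 7)
Byte[9]=58: 1-byte ASCII. cp=U+0058
Byte[10]=D2: 2-byte lead, need 1 cont bytes. acc=0x12
Byte[11]=A8: continuation. acc=(acc<<6)|0x28=0x4A8
Completed: cp=U+04A8 (starts at byte 10)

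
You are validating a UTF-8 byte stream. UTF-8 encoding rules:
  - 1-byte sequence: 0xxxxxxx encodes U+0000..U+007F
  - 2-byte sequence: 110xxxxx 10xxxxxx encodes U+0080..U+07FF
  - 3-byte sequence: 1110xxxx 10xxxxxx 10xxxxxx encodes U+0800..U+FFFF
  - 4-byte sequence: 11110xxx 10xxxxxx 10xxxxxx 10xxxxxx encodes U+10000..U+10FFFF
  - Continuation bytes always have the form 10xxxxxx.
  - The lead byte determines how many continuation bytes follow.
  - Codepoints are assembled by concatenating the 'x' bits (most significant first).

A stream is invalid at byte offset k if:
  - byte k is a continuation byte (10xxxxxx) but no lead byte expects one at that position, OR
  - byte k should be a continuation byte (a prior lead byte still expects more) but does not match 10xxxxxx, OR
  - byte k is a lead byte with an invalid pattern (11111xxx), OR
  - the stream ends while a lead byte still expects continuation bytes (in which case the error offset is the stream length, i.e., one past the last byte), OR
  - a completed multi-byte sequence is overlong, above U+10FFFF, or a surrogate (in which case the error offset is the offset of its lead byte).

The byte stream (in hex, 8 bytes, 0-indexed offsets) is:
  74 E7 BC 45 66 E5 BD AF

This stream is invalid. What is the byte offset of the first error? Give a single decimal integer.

Answer: 3

Derivation:
Byte[0]=74: 1-byte ASCII. cp=U+0074
Byte[1]=E7: 3-byte lead, need 2 cont bytes. acc=0x7
Byte[2]=BC: continuation. acc=(acc<<6)|0x3C=0x1FC
Byte[3]=45: expected 10xxxxxx continuation. INVALID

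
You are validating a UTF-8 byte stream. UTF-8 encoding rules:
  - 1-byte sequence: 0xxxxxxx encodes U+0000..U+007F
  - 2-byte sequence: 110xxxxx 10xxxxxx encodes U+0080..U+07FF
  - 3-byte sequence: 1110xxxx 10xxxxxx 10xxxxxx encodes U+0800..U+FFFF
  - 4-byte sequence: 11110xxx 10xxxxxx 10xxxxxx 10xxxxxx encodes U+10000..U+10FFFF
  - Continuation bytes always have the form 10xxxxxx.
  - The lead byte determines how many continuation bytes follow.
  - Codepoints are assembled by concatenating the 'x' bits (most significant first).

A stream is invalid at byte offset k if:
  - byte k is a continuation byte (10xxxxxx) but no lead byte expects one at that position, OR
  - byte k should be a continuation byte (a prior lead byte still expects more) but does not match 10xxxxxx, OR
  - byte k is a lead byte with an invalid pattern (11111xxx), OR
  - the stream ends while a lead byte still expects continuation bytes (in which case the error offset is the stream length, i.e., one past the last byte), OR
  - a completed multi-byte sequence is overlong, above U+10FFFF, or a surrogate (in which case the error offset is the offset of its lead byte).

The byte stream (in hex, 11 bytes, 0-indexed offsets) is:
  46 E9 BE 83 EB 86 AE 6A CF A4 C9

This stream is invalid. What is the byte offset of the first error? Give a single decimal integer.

Answer: 11

Derivation:
Byte[0]=46: 1-byte ASCII. cp=U+0046
Byte[1]=E9: 3-byte lead, need 2 cont bytes. acc=0x9
Byte[2]=BE: continuation. acc=(acc<<6)|0x3E=0x27E
Byte[3]=83: continuation. acc=(acc<<6)|0x03=0x9F83
Completed: cp=U+9F83 (starts at byte 1)
Byte[4]=EB: 3-byte lead, need 2 cont bytes. acc=0xB
Byte[5]=86: continuation. acc=(acc<<6)|0x06=0x2C6
Byte[6]=AE: continuation. acc=(acc<<6)|0x2E=0xB1AE
Completed: cp=U+B1AE (starts at byte 4)
Byte[7]=6A: 1-byte ASCII. cp=U+006A
Byte[8]=CF: 2-byte lead, need 1 cont bytes. acc=0xF
Byte[9]=A4: continuation. acc=(acc<<6)|0x24=0x3E4
Completed: cp=U+03E4 (starts at byte 8)
Byte[10]=C9: 2-byte lead, need 1 cont bytes. acc=0x9
Byte[11]: stream ended, expected continuation. INVALID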